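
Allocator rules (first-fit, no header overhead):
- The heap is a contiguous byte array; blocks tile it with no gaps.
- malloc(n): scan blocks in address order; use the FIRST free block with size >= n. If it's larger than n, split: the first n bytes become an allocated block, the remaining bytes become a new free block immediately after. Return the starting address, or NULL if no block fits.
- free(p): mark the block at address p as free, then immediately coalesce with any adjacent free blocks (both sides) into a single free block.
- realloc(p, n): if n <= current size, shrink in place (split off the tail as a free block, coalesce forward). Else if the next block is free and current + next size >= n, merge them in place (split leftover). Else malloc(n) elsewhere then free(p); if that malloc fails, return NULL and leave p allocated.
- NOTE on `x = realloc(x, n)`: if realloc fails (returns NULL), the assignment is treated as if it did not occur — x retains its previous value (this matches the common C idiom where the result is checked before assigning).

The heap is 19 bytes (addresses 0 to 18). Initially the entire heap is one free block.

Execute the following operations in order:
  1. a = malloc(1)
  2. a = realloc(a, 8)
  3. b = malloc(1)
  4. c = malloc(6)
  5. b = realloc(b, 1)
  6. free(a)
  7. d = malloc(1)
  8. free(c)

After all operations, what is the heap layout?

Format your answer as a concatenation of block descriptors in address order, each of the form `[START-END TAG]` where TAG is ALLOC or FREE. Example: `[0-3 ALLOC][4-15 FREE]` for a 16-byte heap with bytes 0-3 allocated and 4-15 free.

Answer: [0-0 ALLOC][1-7 FREE][8-8 ALLOC][9-18 FREE]

Derivation:
Op 1: a = malloc(1) -> a = 0; heap: [0-0 ALLOC][1-18 FREE]
Op 2: a = realloc(a, 8) -> a = 0; heap: [0-7 ALLOC][8-18 FREE]
Op 3: b = malloc(1) -> b = 8; heap: [0-7 ALLOC][8-8 ALLOC][9-18 FREE]
Op 4: c = malloc(6) -> c = 9; heap: [0-7 ALLOC][8-8 ALLOC][9-14 ALLOC][15-18 FREE]
Op 5: b = realloc(b, 1) -> b = 8; heap: [0-7 ALLOC][8-8 ALLOC][9-14 ALLOC][15-18 FREE]
Op 6: free(a) -> (freed a); heap: [0-7 FREE][8-8 ALLOC][9-14 ALLOC][15-18 FREE]
Op 7: d = malloc(1) -> d = 0; heap: [0-0 ALLOC][1-7 FREE][8-8 ALLOC][9-14 ALLOC][15-18 FREE]
Op 8: free(c) -> (freed c); heap: [0-0 ALLOC][1-7 FREE][8-8 ALLOC][9-18 FREE]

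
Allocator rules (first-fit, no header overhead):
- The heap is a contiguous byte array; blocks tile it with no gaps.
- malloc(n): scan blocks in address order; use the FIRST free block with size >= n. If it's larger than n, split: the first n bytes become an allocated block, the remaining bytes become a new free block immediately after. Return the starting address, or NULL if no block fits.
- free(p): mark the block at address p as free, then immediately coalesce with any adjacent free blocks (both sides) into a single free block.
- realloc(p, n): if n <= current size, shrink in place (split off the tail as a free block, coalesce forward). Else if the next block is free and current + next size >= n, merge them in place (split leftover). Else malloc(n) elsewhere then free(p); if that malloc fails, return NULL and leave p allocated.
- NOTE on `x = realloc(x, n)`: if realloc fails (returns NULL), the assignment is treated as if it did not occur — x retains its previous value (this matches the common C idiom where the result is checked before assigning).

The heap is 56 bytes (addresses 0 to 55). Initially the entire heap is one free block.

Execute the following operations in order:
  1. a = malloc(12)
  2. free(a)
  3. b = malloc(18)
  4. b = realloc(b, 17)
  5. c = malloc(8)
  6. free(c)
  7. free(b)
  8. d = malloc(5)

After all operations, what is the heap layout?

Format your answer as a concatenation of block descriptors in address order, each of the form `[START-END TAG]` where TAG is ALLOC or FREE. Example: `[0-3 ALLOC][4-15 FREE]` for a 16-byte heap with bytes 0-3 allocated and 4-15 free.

Answer: [0-4 ALLOC][5-55 FREE]

Derivation:
Op 1: a = malloc(12) -> a = 0; heap: [0-11 ALLOC][12-55 FREE]
Op 2: free(a) -> (freed a); heap: [0-55 FREE]
Op 3: b = malloc(18) -> b = 0; heap: [0-17 ALLOC][18-55 FREE]
Op 4: b = realloc(b, 17) -> b = 0; heap: [0-16 ALLOC][17-55 FREE]
Op 5: c = malloc(8) -> c = 17; heap: [0-16 ALLOC][17-24 ALLOC][25-55 FREE]
Op 6: free(c) -> (freed c); heap: [0-16 ALLOC][17-55 FREE]
Op 7: free(b) -> (freed b); heap: [0-55 FREE]
Op 8: d = malloc(5) -> d = 0; heap: [0-4 ALLOC][5-55 FREE]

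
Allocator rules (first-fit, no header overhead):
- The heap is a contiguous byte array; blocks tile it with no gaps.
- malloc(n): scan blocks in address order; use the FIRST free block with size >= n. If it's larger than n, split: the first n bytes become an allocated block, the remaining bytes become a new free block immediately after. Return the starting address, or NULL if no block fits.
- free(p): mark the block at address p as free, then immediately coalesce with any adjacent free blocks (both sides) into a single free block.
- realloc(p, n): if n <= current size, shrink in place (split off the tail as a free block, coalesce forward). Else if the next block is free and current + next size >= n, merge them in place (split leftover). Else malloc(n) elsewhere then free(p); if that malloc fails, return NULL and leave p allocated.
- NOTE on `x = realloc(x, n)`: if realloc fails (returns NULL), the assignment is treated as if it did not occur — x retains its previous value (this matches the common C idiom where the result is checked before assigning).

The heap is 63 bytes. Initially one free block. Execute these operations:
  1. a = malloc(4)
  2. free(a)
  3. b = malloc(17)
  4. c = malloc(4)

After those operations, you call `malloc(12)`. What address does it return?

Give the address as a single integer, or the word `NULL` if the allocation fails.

Answer: 21

Derivation:
Op 1: a = malloc(4) -> a = 0; heap: [0-3 ALLOC][4-62 FREE]
Op 2: free(a) -> (freed a); heap: [0-62 FREE]
Op 3: b = malloc(17) -> b = 0; heap: [0-16 ALLOC][17-62 FREE]
Op 4: c = malloc(4) -> c = 17; heap: [0-16 ALLOC][17-20 ALLOC][21-62 FREE]
malloc(12): first-fit scan over [0-16 ALLOC][17-20 ALLOC][21-62 FREE] -> 21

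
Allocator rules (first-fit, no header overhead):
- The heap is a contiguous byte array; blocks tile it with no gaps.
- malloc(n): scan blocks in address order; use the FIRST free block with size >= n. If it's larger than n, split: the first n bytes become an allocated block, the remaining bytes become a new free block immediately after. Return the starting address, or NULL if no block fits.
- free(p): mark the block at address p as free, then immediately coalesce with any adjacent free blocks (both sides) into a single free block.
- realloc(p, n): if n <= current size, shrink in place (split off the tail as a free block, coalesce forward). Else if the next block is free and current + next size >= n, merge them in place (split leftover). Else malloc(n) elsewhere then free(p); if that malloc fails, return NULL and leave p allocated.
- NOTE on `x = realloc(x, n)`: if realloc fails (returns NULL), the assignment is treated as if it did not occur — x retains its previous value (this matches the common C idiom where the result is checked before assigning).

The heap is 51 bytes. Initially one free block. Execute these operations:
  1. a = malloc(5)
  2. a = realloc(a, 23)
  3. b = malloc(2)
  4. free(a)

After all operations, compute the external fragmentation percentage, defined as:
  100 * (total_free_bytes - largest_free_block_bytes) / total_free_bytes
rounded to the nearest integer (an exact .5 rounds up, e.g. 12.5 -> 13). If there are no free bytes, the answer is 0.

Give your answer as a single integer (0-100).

Answer: 47

Derivation:
Op 1: a = malloc(5) -> a = 0; heap: [0-4 ALLOC][5-50 FREE]
Op 2: a = realloc(a, 23) -> a = 0; heap: [0-22 ALLOC][23-50 FREE]
Op 3: b = malloc(2) -> b = 23; heap: [0-22 ALLOC][23-24 ALLOC][25-50 FREE]
Op 4: free(a) -> (freed a); heap: [0-22 FREE][23-24 ALLOC][25-50 FREE]
Free blocks: [23 26] total_free=49 largest=26 -> 100*(49-26)/49 = 2300/49 ≈ 46.939 -> rounds to 47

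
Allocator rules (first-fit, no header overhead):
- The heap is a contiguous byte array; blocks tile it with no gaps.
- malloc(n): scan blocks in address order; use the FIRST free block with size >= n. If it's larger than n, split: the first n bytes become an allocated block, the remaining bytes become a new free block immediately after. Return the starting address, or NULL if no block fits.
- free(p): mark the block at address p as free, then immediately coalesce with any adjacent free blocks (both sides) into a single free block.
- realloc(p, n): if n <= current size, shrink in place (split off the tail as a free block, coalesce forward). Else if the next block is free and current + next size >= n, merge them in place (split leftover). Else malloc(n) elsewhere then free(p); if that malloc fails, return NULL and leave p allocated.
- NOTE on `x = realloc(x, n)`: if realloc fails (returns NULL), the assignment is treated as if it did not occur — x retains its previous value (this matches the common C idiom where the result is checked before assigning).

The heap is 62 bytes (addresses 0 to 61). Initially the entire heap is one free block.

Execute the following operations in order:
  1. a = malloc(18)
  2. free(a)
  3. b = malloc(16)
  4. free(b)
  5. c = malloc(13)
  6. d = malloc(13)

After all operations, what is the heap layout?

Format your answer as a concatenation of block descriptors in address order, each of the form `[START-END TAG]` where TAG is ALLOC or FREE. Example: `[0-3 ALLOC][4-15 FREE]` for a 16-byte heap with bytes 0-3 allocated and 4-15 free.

Op 1: a = malloc(18) -> a = 0; heap: [0-17 ALLOC][18-61 FREE]
Op 2: free(a) -> (freed a); heap: [0-61 FREE]
Op 3: b = malloc(16) -> b = 0; heap: [0-15 ALLOC][16-61 FREE]
Op 4: free(b) -> (freed b); heap: [0-61 FREE]
Op 5: c = malloc(13) -> c = 0; heap: [0-12 ALLOC][13-61 FREE]
Op 6: d = malloc(13) -> d = 13; heap: [0-12 ALLOC][13-25 ALLOC][26-61 FREE]

Answer: [0-12 ALLOC][13-25 ALLOC][26-61 FREE]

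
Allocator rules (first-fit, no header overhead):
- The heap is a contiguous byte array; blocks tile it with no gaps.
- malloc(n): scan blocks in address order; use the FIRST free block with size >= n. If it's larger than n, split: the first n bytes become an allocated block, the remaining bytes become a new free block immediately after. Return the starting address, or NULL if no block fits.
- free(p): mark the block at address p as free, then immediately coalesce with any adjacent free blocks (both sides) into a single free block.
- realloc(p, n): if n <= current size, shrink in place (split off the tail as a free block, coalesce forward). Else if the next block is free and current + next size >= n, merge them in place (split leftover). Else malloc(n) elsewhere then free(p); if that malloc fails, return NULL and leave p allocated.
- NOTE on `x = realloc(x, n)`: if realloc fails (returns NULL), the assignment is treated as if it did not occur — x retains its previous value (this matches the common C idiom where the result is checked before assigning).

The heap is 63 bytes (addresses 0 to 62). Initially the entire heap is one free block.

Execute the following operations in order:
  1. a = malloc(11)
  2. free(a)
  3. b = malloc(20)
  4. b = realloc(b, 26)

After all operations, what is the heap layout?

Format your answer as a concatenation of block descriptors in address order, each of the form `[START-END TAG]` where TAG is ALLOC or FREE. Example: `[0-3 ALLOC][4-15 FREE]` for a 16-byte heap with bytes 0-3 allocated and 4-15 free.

Op 1: a = malloc(11) -> a = 0; heap: [0-10 ALLOC][11-62 FREE]
Op 2: free(a) -> (freed a); heap: [0-62 FREE]
Op 3: b = malloc(20) -> b = 0; heap: [0-19 ALLOC][20-62 FREE]
Op 4: b = realloc(b, 26) -> b = 0; heap: [0-25 ALLOC][26-62 FREE]

Answer: [0-25 ALLOC][26-62 FREE]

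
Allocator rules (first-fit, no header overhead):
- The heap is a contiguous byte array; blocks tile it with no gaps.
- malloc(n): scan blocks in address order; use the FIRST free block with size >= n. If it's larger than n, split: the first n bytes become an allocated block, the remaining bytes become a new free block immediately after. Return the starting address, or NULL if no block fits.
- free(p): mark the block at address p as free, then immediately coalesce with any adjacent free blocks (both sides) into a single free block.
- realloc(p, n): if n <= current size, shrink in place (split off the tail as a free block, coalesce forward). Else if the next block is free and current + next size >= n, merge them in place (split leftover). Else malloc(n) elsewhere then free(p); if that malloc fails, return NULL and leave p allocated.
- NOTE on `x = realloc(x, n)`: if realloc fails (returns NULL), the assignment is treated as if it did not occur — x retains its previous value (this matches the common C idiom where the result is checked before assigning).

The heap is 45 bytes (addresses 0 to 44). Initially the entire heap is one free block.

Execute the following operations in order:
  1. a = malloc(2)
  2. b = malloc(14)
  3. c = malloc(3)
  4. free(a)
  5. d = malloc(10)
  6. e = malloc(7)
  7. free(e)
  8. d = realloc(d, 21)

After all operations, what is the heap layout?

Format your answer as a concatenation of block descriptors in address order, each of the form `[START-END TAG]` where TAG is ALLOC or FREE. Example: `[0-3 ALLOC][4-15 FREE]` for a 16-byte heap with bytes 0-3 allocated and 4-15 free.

Op 1: a = malloc(2) -> a = 0; heap: [0-1 ALLOC][2-44 FREE]
Op 2: b = malloc(14) -> b = 2; heap: [0-1 ALLOC][2-15 ALLOC][16-44 FREE]
Op 3: c = malloc(3) -> c = 16; heap: [0-1 ALLOC][2-15 ALLOC][16-18 ALLOC][19-44 FREE]
Op 4: free(a) -> (freed a); heap: [0-1 FREE][2-15 ALLOC][16-18 ALLOC][19-44 FREE]
Op 5: d = malloc(10) -> d = 19; heap: [0-1 FREE][2-15 ALLOC][16-18 ALLOC][19-28 ALLOC][29-44 FREE]
Op 6: e = malloc(7) -> e = 29; heap: [0-1 FREE][2-15 ALLOC][16-18 ALLOC][19-28 ALLOC][29-35 ALLOC][36-44 FREE]
Op 7: free(e) -> (freed e); heap: [0-1 FREE][2-15 ALLOC][16-18 ALLOC][19-28 ALLOC][29-44 FREE]
Op 8: d = realloc(d, 21) -> d = 19; heap: [0-1 FREE][2-15 ALLOC][16-18 ALLOC][19-39 ALLOC][40-44 FREE]

Answer: [0-1 FREE][2-15 ALLOC][16-18 ALLOC][19-39 ALLOC][40-44 FREE]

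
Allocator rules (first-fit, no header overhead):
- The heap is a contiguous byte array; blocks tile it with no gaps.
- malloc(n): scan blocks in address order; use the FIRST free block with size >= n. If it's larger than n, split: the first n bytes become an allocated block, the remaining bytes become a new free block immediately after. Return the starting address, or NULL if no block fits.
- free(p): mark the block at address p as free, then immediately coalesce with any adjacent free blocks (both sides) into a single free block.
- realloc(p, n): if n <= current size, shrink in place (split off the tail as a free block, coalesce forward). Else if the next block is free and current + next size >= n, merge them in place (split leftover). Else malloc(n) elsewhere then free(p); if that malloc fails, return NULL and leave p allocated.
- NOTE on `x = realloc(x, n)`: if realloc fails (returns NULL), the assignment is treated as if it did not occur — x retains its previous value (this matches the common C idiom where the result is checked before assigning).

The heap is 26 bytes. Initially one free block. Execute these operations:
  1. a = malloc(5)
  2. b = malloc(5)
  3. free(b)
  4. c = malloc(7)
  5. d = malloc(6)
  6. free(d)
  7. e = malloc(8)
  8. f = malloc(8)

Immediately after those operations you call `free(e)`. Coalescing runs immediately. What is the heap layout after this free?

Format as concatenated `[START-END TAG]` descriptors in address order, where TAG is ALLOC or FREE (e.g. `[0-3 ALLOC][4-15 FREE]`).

Op 1: a = malloc(5) -> a = 0; heap: [0-4 ALLOC][5-25 FREE]
Op 2: b = malloc(5) -> b = 5; heap: [0-4 ALLOC][5-9 ALLOC][10-25 FREE]
Op 3: free(b) -> (freed b); heap: [0-4 ALLOC][5-25 FREE]
Op 4: c = malloc(7) -> c = 5; heap: [0-4 ALLOC][5-11 ALLOC][12-25 FREE]
Op 5: d = malloc(6) -> d = 12; heap: [0-4 ALLOC][5-11 ALLOC][12-17 ALLOC][18-25 FREE]
Op 6: free(d) -> (freed d); heap: [0-4 ALLOC][5-11 ALLOC][12-25 FREE]
Op 7: e = malloc(8) -> e = 12; heap: [0-4 ALLOC][5-11 ALLOC][12-19 ALLOC][20-25 FREE]
Op 8: f = malloc(8) -> f = NULL; heap: [0-4 ALLOC][5-11 ALLOC][12-19 ALLOC][20-25 FREE]
free(e): e = 12 -> block [12-19 ALLOC]; mark free, coalesce with adjacent free neighbors -> [0-4 ALLOC][5-11 ALLOC][12-25 FREE]

Answer: [0-4 ALLOC][5-11 ALLOC][12-25 FREE]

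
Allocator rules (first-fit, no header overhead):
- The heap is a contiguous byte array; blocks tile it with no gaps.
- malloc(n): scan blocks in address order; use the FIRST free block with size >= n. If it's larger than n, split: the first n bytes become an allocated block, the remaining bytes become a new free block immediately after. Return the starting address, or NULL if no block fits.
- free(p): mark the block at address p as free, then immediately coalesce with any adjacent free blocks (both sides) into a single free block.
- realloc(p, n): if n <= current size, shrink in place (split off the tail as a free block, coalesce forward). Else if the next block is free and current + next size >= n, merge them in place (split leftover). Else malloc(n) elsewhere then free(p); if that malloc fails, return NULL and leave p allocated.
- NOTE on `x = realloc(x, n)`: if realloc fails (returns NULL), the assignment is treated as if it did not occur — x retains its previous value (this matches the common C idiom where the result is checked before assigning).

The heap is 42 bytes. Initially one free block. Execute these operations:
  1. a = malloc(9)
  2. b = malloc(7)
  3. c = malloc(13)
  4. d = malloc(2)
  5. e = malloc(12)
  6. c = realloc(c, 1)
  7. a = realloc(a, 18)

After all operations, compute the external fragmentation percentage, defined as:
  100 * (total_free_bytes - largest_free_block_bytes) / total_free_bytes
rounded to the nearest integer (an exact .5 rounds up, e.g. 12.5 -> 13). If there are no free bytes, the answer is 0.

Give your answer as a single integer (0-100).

Answer: 48

Derivation:
Op 1: a = malloc(9) -> a = 0; heap: [0-8 ALLOC][9-41 FREE]
Op 2: b = malloc(7) -> b = 9; heap: [0-8 ALLOC][9-15 ALLOC][16-41 FREE]
Op 3: c = malloc(13) -> c = 16; heap: [0-8 ALLOC][9-15 ALLOC][16-28 ALLOC][29-41 FREE]
Op 4: d = malloc(2) -> d = 29; heap: [0-8 ALLOC][9-15 ALLOC][16-28 ALLOC][29-30 ALLOC][31-41 FREE]
Op 5: e = malloc(12) -> e = NULL; heap: [0-8 ALLOC][9-15 ALLOC][16-28 ALLOC][29-30 ALLOC][31-41 FREE]
Op 6: c = realloc(c, 1) -> c = 16; heap: [0-8 ALLOC][9-15 ALLOC][16-16 ALLOC][17-28 FREE][29-30 ALLOC][31-41 FREE]
Op 7: a = realloc(a, 18) -> NULL (a unchanged); heap: [0-8 ALLOC][9-15 ALLOC][16-16 ALLOC][17-28 FREE][29-30 ALLOC][31-41 FREE]
Free blocks: [12 11] total_free=23 largest=12 -> 100*(23-12)/23 = 1100/23 ≈ 47.826 -> rounds to 48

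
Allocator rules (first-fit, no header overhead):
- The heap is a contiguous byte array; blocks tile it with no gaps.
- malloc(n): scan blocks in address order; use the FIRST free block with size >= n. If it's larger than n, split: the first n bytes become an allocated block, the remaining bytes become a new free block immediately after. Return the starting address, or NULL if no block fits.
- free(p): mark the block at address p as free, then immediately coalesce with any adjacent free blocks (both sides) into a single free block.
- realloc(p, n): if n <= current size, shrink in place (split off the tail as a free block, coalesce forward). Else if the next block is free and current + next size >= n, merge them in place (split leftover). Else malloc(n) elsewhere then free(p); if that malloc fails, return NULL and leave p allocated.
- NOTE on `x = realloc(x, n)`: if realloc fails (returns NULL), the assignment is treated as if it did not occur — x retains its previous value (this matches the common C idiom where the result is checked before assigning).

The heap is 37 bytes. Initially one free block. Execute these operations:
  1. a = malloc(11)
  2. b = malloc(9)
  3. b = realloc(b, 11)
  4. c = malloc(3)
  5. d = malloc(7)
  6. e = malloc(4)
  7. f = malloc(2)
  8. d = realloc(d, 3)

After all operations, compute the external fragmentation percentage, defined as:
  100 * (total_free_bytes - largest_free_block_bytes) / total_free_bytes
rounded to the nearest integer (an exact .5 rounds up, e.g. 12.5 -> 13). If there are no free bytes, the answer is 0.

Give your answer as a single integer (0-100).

Op 1: a = malloc(11) -> a = 0; heap: [0-10 ALLOC][11-36 FREE]
Op 2: b = malloc(9) -> b = 11; heap: [0-10 ALLOC][11-19 ALLOC][20-36 FREE]
Op 3: b = realloc(b, 11) -> b = 11; heap: [0-10 ALLOC][11-21 ALLOC][22-36 FREE]
Op 4: c = malloc(3) -> c = 22; heap: [0-10 ALLOC][11-21 ALLOC][22-24 ALLOC][25-36 FREE]
Op 5: d = malloc(7) -> d = 25; heap: [0-10 ALLOC][11-21 ALLOC][22-24 ALLOC][25-31 ALLOC][32-36 FREE]
Op 6: e = malloc(4) -> e = 32; heap: [0-10 ALLOC][11-21 ALLOC][22-24 ALLOC][25-31 ALLOC][32-35 ALLOC][36-36 FREE]
Op 7: f = malloc(2) -> f = NULL; heap: [0-10 ALLOC][11-21 ALLOC][22-24 ALLOC][25-31 ALLOC][32-35 ALLOC][36-36 FREE]
Op 8: d = realloc(d, 3) -> d = 25; heap: [0-10 ALLOC][11-21 ALLOC][22-24 ALLOC][25-27 ALLOC][28-31 FREE][32-35 ALLOC][36-36 FREE]
Free blocks: [4 1] total_free=5 largest=4 -> 100*(5-4)/5 = 100/5 = 20

Answer: 20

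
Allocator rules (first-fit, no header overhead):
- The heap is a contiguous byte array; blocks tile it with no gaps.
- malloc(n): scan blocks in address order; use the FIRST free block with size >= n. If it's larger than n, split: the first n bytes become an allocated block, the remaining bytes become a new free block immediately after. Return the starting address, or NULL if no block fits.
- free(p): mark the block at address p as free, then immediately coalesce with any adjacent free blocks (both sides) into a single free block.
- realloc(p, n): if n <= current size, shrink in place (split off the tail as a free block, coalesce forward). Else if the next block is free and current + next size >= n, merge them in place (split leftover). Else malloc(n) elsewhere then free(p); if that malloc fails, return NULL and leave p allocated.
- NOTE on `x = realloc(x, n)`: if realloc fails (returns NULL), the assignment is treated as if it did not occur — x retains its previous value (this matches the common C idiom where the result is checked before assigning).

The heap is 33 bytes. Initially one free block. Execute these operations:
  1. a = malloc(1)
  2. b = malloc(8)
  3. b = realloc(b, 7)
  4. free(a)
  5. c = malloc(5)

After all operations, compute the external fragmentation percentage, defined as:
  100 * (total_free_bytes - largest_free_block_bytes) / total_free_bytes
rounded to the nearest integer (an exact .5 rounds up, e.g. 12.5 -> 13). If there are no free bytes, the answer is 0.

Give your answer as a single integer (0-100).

Answer: 5

Derivation:
Op 1: a = malloc(1) -> a = 0; heap: [0-0 ALLOC][1-32 FREE]
Op 2: b = malloc(8) -> b = 1; heap: [0-0 ALLOC][1-8 ALLOC][9-32 FREE]
Op 3: b = realloc(b, 7) -> b = 1; heap: [0-0 ALLOC][1-7 ALLOC][8-32 FREE]
Op 4: free(a) -> (freed a); heap: [0-0 FREE][1-7 ALLOC][8-32 FREE]
Op 5: c = malloc(5) -> c = 8; heap: [0-0 FREE][1-7 ALLOC][8-12 ALLOC][13-32 FREE]
Free blocks: [1 20] total_free=21 largest=20 -> 100*(21-20)/21 = 100/21 ≈ 4.762 -> rounds to 5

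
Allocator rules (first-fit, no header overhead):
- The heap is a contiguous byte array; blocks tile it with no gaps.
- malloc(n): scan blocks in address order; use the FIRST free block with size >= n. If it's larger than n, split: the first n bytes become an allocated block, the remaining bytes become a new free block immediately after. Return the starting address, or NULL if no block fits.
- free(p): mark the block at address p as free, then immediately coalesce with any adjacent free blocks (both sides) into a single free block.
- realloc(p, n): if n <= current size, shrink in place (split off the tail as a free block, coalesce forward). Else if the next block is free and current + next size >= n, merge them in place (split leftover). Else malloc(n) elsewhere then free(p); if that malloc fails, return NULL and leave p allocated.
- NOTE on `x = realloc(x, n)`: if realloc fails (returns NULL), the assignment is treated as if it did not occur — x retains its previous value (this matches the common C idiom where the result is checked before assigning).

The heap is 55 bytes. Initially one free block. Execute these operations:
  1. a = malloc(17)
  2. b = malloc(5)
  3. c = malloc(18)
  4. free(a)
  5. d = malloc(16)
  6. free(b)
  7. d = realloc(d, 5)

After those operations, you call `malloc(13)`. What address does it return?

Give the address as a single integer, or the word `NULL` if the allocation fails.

Answer: 5

Derivation:
Op 1: a = malloc(17) -> a = 0; heap: [0-16 ALLOC][17-54 FREE]
Op 2: b = malloc(5) -> b = 17; heap: [0-16 ALLOC][17-21 ALLOC][22-54 FREE]
Op 3: c = malloc(18) -> c = 22; heap: [0-16 ALLOC][17-21 ALLOC][22-39 ALLOC][40-54 FREE]
Op 4: free(a) -> (freed a); heap: [0-16 FREE][17-21 ALLOC][22-39 ALLOC][40-54 FREE]
Op 5: d = malloc(16) -> d = 0; heap: [0-15 ALLOC][16-16 FREE][17-21 ALLOC][22-39 ALLOC][40-54 FREE]
Op 6: free(b) -> (freed b); heap: [0-15 ALLOC][16-21 FREE][22-39 ALLOC][40-54 FREE]
Op 7: d = realloc(d, 5) -> d = 0; heap: [0-4 ALLOC][5-21 FREE][22-39 ALLOC][40-54 FREE]
malloc(13): first-fit scan over [0-4 ALLOC][5-21 FREE][22-39 ALLOC][40-54 FREE] -> 5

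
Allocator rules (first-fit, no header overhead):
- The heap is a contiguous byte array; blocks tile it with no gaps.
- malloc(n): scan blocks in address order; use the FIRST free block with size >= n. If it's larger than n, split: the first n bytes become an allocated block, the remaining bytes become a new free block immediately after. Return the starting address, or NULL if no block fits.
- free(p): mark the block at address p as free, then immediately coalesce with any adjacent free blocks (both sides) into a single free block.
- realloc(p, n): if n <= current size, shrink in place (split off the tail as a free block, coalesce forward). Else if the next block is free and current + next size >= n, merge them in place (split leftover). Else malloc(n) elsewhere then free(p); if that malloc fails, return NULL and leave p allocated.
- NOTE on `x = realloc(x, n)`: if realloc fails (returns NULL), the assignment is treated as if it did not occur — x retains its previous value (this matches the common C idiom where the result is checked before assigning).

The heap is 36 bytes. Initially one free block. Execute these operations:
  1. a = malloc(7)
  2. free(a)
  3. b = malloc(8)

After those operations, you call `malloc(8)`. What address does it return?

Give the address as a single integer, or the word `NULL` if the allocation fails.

Answer: 8

Derivation:
Op 1: a = malloc(7) -> a = 0; heap: [0-6 ALLOC][7-35 FREE]
Op 2: free(a) -> (freed a); heap: [0-35 FREE]
Op 3: b = malloc(8) -> b = 0; heap: [0-7 ALLOC][8-35 FREE]
malloc(8): first-fit scan over [0-7 ALLOC][8-35 FREE] -> 8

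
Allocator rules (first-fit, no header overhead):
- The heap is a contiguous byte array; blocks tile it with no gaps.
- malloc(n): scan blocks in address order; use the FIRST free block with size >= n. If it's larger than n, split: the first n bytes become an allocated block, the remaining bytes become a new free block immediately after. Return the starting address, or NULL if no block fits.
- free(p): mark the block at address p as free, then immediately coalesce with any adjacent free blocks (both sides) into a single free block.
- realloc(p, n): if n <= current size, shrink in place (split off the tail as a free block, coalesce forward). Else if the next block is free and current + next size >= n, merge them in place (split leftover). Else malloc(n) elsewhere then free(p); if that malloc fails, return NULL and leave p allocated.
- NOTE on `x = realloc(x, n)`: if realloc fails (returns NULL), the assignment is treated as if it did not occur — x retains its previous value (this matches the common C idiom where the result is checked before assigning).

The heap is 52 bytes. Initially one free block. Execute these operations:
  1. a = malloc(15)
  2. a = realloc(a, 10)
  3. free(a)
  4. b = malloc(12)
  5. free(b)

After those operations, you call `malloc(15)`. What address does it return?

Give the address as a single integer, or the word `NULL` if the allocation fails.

Answer: 0

Derivation:
Op 1: a = malloc(15) -> a = 0; heap: [0-14 ALLOC][15-51 FREE]
Op 2: a = realloc(a, 10) -> a = 0; heap: [0-9 ALLOC][10-51 FREE]
Op 3: free(a) -> (freed a); heap: [0-51 FREE]
Op 4: b = malloc(12) -> b = 0; heap: [0-11 ALLOC][12-51 FREE]
Op 5: free(b) -> (freed b); heap: [0-51 FREE]
malloc(15): first-fit scan over [0-51 FREE] -> 0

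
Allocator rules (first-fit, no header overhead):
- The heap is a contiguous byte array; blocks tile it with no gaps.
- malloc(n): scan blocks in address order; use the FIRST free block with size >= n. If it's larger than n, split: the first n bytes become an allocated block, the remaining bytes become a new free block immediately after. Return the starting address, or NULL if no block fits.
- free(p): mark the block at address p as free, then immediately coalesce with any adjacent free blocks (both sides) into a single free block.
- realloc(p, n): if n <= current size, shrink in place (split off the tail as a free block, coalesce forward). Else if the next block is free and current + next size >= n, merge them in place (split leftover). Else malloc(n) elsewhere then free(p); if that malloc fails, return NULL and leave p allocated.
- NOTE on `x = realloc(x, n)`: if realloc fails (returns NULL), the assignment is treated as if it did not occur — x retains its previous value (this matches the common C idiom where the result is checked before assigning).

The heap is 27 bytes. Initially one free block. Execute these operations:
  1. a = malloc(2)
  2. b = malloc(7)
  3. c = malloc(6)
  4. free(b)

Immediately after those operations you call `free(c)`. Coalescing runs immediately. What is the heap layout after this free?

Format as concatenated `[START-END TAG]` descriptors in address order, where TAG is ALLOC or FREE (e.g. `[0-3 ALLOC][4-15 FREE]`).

Answer: [0-1 ALLOC][2-26 FREE]

Derivation:
Op 1: a = malloc(2) -> a = 0; heap: [0-1 ALLOC][2-26 FREE]
Op 2: b = malloc(7) -> b = 2; heap: [0-1 ALLOC][2-8 ALLOC][9-26 FREE]
Op 3: c = malloc(6) -> c = 9; heap: [0-1 ALLOC][2-8 ALLOC][9-14 ALLOC][15-26 FREE]
Op 4: free(b) -> (freed b); heap: [0-1 ALLOC][2-8 FREE][9-14 ALLOC][15-26 FREE]
free(c): c = 9 -> block [9-14 ALLOC]; mark free, coalesce with adjacent free neighbors -> [0-1 ALLOC][2-26 FREE]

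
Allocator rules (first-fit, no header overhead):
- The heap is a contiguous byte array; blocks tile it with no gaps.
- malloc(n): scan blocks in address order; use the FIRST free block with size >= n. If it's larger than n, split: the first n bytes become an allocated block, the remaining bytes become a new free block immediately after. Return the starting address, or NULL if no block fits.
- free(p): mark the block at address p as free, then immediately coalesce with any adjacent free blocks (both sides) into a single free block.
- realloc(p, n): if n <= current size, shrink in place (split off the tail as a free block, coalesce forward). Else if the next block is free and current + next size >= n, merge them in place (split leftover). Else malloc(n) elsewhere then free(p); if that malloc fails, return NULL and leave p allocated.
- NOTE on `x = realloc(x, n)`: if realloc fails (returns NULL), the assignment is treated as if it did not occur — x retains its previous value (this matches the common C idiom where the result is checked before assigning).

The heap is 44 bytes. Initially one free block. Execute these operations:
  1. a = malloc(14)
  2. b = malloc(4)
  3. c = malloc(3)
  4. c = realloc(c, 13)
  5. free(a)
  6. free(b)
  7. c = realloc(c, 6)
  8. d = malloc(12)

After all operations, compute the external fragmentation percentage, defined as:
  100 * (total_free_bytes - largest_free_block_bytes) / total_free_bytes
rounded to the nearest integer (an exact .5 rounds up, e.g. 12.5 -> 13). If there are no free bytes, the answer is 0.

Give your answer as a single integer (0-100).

Answer: 23

Derivation:
Op 1: a = malloc(14) -> a = 0; heap: [0-13 ALLOC][14-43 FREE]
Op 2: b = malloc(4) -> b = 14; heap: [0-13 ALLOC][14-17 ALLOC][18-43 FREE]
Op 3: c = malloc(3) -> c = 18; heap: [0-13 ALLOC][14-17 ALLOC][18-20 ALLOC][21-43 FREE]
Op 4: c = realloc(c, 13) -> c = 18; heap: [0-13 ALLOC][14-17 ALLOC][18-30 ALLOC][31-43 FREE]
Op 5: free(a) -> (freed a); heap: [0-13 FREE][14-17 ALLOC][18-30 ALLOC][31-43 FREE]
Op 6: free(b) -> (freed b); heap: [0-17 FREE][18-30 ALLOC][31-43 FREE]
Op 7: c = realloc(c, 6) -> c = 18; heap: [0-17 FREE][18-23 ALLOC][24-43 FREE]
Op 8: d = malloc(12) -> d = 0; heap: [0-11 ALLOC][12-17 FREE][18-23 ALLOC][24-43 FREE]
Free blocks: [6 20] total_free=26 largest=20 -> 100*(26-20)/26 = 600/26 ≈ 23.077 -> rounds to 23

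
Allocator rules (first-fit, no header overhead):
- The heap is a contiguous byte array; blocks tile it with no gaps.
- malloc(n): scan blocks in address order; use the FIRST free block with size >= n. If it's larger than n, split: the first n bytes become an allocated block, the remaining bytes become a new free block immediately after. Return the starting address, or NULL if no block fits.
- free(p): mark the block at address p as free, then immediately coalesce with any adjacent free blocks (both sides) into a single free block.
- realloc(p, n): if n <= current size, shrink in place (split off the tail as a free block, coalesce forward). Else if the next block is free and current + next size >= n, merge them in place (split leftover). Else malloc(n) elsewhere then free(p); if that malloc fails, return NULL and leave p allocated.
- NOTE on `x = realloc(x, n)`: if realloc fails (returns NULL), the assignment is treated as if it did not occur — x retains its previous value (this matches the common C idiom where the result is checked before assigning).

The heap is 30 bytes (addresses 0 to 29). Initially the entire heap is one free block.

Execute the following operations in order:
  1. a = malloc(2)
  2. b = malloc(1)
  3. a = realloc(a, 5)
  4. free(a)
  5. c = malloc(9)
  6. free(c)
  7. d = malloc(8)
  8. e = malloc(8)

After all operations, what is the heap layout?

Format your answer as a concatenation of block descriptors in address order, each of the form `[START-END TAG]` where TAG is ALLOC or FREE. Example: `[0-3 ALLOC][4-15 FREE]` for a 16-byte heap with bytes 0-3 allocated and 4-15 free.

Answer: [0-1 FREE][2-2 ALLOC][3-10 ALLOC][11-18 ALLOC][19-29 FREE]

Derivation:
Op 1: a = malloc(2) -> a = 0; heap: [0-1 ALLOC][2-29 FREE]
Op 2: b = malloc(1) -> b = 2; heap: [0-1 ALLOC][2-2 ALLOC][3-29 FREE]
Op 3: a = realloc(a, 5) -> a = 3; heap: [0-1 FREE][2-2 ALLOC][3-7 ALLOC][8-29 FREE]
Op 4: free(a) -> (freed a); heap: [0-1 FREE][2-2 ALLOC][3-29 FREE]
Op 5: c = malloc(9) -> c = 3; heap: [0-1 FREE][2-2 ALLOC][3-11 ALLOC][12-29 FREE]
Op 6: free(c) -> (freed c); heap: [0-1 FREE][2-2 ALLOC][3-29 FREE]
Op 7: d = malloc(8) -> d = 3; heap: [0-1 FREE][2-2 ALLOC][3-10 ALLOC][11-29 FREE]
Op 8: e = malloc(8) -> e = 11; heap: [0-1 FREE][2-2 ALLOC][3-10 ALLOC][11-18 ALLOC][19-29 FREE]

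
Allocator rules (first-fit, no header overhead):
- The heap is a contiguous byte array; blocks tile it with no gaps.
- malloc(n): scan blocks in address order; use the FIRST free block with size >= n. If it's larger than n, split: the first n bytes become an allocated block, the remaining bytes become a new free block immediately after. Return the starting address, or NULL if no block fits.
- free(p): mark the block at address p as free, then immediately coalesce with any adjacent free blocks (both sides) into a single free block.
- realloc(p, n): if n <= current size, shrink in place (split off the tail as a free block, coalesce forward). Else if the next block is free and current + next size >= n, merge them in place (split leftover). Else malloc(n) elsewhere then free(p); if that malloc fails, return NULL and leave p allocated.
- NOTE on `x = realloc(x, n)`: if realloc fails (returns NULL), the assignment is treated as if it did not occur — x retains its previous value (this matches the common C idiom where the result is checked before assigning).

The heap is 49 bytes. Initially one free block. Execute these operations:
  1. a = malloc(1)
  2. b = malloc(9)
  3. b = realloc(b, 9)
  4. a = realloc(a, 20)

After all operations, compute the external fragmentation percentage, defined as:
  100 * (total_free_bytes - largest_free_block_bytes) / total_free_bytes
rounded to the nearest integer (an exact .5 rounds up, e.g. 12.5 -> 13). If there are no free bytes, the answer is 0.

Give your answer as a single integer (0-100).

Op 1: a = malloc(1) -> a = 0; heap: [0-0 ALLOC][1-48 FREE]
Op 2: b = malloc(9) -> b = 1; heap: [0-0 ALLOC][1-9 ALLOC][10-48 FREE]
Op 3: b = realloc(b, 9) -> b = 1; heap: [0-0 ALLOC][1-9 ALLOC][10-48 FREE]
Op 4: a = realloc(a, 20) -> a = 10; heap: [0-0 FREE][1-9 ALLOC][10-29 ALLOC][30-48 FREE]
Free blocks: [1 19] total_free=20 largest=19 -> 100*(20-19)/20 = 100/20 = 5

Answer: 5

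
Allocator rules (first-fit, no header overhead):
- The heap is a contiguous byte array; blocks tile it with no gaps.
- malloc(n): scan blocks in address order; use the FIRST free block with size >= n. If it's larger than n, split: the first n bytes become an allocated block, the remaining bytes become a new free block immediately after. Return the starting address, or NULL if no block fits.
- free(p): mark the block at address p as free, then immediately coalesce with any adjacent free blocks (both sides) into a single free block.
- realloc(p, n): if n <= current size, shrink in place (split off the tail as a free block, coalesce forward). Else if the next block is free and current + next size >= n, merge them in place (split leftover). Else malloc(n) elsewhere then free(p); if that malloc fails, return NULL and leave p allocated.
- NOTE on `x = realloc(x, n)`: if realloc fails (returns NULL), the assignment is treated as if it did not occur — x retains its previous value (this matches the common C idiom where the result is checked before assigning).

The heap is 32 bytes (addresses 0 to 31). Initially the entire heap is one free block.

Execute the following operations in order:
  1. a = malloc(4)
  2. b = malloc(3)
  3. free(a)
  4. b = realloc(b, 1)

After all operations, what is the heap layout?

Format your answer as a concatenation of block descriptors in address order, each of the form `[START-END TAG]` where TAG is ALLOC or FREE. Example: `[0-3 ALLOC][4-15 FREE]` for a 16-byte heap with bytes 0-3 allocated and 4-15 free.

Answer: [0-3 FREE][4-4 ALLOC][5-31 FREE]

Derivation:
Op 1: a = malloc(4) -> a = 0; heap: [0-3 ALLOC][4-31 FREE]
Op 2: b = malloc(3) -> b = 4; heap: [0-3 ALLOC][4-6 ALLOC][7-31 FREE]
Op 3: free(a) -> (freed a); heap: [0-3 FREE][4-6 ALLOC][7-31 FREE]
Op 4: b = realloc(b, 1) -> b = 4; heap: [0-3 FREE][4-4 ALLOC][5-31 FREE]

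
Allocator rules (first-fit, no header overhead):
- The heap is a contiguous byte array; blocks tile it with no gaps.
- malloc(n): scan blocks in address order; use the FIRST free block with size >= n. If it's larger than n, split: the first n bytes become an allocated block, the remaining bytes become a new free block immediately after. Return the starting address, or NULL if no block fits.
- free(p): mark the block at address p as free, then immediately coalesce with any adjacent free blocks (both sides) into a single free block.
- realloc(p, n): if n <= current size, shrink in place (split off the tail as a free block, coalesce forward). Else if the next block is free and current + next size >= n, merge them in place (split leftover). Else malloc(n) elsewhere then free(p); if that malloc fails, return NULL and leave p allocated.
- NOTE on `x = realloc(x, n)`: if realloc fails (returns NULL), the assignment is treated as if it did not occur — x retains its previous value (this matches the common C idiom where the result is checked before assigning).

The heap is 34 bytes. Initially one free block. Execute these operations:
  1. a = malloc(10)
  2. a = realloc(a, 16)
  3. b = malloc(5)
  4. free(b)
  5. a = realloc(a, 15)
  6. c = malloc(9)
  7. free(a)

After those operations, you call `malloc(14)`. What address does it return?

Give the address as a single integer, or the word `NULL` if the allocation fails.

Op 1: a = malloc(10) -> a = 0; heap: [0-9 ALLOC][10-33 FREE]
Op 2: a = realloc(a, 16) -> a = 0; heap: [0-15 ALLOC][16-33 FREE]
Op 3: b = malloc(5) -> b = 16; heap: [0-15 ALLOC][16-20 ALLOC][21-33 FREE]
Op 4: free(b) -> (freed b); heap: [0-15 ALLOC][16-33 FREE]
Op 5: a = realloc(a, 15) -> a = 0; heap: [0-14 ALLOC][15-33 FREE]
Op 6: c = malloc(9) -> c = 15; heap: [0-14 ALLOC][15-23 ALLOC][24-33 FREE]
Op 7: free(a) -> (freed a); heap: [0-14 FREE][15-23 ALLOC][24-33 FREE]
malloc(14): first-fit scan over [0-14 FREE][15-23 ALLOC][24-33 FREE] -> 0

Answer: 0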